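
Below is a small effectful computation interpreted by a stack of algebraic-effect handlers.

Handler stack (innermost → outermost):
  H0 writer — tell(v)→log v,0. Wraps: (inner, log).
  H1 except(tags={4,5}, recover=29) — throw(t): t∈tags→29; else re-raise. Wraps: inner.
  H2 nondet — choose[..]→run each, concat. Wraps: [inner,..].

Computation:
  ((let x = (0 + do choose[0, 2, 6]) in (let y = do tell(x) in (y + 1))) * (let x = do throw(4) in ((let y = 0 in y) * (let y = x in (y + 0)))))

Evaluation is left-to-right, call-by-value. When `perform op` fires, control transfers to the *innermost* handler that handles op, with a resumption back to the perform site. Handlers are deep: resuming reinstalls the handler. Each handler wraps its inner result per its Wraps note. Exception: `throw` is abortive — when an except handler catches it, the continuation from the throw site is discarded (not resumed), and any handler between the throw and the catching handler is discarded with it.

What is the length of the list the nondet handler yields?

Evaluation trace:
choose[0, 2, 6] @ H2
  branch[0] choose=0:
    tell(0) @ H0 ⇒ log+=0
    throw(4) @ H1 caught ⇒ 29
    H2 returns [29]
  branch[1] choose=2:
    tell(2) @ H0 ⇒ log+=2
    throw(4) @ H1 caught ⇒ 29
    H2 returns [29]
  branch[2] choose=6:
    tell(6) @ H0 ⇒ log+=6
    throw(4) @ H1 caught ⇒ 29
    H2 returns [29]
= [29, 29, 29]

Answer: 3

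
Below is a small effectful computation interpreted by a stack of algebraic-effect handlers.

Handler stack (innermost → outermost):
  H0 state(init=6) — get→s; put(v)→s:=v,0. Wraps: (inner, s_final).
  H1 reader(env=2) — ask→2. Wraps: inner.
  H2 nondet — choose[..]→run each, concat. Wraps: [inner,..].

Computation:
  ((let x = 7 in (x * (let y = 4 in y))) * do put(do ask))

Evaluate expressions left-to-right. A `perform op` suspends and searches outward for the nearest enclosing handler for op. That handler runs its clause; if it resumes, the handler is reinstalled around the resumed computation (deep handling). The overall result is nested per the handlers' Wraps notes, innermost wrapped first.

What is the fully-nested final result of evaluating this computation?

Answer: [(0, 2)]

Evaluation trace:
ask @ H1 ⇒ 2
put(2) @ H0 ⇒ s:=2
H0 returns (0, 2)
H1 returns (0, 2)
H2 returns [(0, 2)]
= [(0, 2)]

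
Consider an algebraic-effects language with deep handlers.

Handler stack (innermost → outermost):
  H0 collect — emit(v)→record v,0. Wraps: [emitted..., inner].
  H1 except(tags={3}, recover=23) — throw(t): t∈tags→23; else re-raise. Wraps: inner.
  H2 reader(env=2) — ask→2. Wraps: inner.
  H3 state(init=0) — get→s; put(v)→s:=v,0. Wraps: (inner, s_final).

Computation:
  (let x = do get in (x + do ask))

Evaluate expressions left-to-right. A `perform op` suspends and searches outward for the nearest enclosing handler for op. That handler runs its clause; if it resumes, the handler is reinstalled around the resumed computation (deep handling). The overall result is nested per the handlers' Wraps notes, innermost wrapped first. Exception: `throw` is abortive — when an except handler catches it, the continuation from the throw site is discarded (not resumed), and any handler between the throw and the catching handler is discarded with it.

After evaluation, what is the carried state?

Answer: 0

Evaluation trace:
get @ H3 ⇒ 0
ask @ H2 ⇒ 2
H0 returns [2]
H1 returns [2]
H2 returns [2]
H3 returns ([2], 0)
= ([2], 0)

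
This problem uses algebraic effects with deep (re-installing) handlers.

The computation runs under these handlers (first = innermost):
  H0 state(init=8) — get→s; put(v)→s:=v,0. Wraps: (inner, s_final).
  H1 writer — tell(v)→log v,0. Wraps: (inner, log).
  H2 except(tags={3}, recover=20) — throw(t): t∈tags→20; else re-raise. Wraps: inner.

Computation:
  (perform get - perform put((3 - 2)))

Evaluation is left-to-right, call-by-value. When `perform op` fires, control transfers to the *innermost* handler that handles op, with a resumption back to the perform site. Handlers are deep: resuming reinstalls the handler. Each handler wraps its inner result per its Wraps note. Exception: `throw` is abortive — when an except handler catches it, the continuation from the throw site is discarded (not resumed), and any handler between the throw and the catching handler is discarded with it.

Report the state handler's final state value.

Working:
get @ H0 ⇒ 8
put(1) @ H0 ⇒ s:=1
H0 returns (8, 1)
H1 returns ((8, 1), ())
H2 returns ((8, 1), ())
= ((8, 1), ())

Answer: 1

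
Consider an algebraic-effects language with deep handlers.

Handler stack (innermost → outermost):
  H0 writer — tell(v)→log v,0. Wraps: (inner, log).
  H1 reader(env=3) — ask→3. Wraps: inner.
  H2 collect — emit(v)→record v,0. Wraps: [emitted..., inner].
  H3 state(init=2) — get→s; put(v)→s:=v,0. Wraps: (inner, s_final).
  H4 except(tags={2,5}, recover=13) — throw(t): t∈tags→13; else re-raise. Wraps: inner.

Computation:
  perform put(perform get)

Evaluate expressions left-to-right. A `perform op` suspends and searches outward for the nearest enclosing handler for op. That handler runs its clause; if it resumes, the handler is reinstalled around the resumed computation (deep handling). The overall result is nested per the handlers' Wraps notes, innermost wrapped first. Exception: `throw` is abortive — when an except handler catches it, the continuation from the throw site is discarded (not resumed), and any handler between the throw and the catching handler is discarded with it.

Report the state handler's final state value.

Answer: 2

Working:
get @ H3 ⇒ 2
put(2) @ H3 ⇒ s:=2
H0 returns (0, ())
H1 returns (0, ())
H2 returns [(0, ())]
H3 returns ([(0, ())], 2)
H4 returns ([(0, ())], 2)
= ([(0, ())], 2)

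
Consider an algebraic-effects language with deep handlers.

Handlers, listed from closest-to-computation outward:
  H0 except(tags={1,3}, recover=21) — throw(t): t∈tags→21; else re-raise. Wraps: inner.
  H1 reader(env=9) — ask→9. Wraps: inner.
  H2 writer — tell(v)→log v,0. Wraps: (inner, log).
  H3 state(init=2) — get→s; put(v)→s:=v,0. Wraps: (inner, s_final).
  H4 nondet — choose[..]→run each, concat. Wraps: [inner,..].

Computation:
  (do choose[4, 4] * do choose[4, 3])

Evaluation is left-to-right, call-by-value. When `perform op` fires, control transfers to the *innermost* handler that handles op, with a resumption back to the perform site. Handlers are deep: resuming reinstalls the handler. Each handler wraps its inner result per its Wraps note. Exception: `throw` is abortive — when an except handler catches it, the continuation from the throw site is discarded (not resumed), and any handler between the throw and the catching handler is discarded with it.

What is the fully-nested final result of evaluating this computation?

Answer: [((16, ()), 2), ((12, ()), 2), ((16, ()), 2), ((12, ()), 2)]

Step-by-step:
choose[4, 4] @ H4
  branch[0] choose=4:
    choose[4, 3] @ H4
      branch[0] choose=4:
        H0 returns 16
        H1 returns 16
        H2 returns (16, ())
        H3 returns ((16, ()), 2)
        H4 returns [((16, ()), 2)]
      branch[1] choose=3:
        H0 returns 12
        H1 returns 12
        H2 returns (12, ())
        H3 returns ((12, ()), 2)
        H4 returns [((12, ()), 2)]
  branch[1] choose=4:
    choose[4, 3] @ H4
      branch[0] choose=4:
        H0 returns 16
        H1 returns 16
        H2 returns (16, ())
        H3 returns ((16, ()), 2)
        H4 returns [((16, ()), 2)]
      branch[1] choose=3:
        H0 returns 12
        H1 returns 12
        H2 returns (12, ())
        H3 returns ((12, ()), 2)
        H4 returns [((12, ()), 2)]
= [((16, ()), 2), ((12, ()), 2), ((16, ()), 2), ((12, ()), 2)]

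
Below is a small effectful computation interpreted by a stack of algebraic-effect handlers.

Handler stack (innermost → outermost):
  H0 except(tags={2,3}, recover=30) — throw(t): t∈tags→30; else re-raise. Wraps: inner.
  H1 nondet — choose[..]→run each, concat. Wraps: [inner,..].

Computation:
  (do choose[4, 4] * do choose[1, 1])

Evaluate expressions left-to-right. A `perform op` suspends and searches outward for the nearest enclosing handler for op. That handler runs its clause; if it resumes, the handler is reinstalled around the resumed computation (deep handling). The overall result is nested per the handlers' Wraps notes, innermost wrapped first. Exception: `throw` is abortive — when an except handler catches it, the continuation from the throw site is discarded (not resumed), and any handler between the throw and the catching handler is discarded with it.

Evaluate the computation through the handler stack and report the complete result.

Step-by-step:
choose[4, 4] @ H1
  branch[0] choose=4:
    choose[1, 1] @ H1
      branch[0] choose=1:
        H0 returns 4
        H1 returns [4]
      branch[1] choose=1:
        H0 returns 4
        H1 returns [4]
  branch[1] choose=4:
    choose[1, 1] @ H1
      branch[0] choose=1:
        H0 returns 4
        H1 returns [4]
      branch[1] choose=1:
        H0 returns 4
        H1 returns [4]
= [4, 4, 4, 4]

Answer: [4, 4, 4, 4]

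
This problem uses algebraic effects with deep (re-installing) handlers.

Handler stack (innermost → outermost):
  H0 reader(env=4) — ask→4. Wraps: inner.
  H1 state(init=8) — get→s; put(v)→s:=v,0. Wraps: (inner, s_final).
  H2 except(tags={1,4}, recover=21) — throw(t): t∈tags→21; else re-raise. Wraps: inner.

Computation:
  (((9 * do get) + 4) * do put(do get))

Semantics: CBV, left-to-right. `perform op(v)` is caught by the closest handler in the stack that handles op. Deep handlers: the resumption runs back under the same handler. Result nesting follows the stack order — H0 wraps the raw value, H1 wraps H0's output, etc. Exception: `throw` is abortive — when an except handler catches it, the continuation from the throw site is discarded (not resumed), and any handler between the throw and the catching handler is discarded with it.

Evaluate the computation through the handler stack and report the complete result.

Working:
get @ H1 ⇒ 8
get @ H1 ⇒ 8
put(8) @ H1 ⇒ s:=8
H0 returns 0
H1 returns (0, 8)
H2 returns (0, 8)
= (0, 8)

Answer: (0, 8)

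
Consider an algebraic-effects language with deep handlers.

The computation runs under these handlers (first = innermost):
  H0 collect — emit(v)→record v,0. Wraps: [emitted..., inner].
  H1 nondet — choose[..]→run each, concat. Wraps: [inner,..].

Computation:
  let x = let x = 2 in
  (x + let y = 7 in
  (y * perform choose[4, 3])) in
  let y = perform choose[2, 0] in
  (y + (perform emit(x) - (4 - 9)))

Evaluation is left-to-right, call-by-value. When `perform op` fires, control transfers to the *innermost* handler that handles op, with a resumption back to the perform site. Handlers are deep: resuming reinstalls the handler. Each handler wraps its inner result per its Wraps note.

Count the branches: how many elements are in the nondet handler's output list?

Working:
choose[4, 3] @ H1
  branch[0] choose=4:
    choose[2, 0] @ H1
      branch[0] choose=2:
        emit(30) @ H0 ⇒ out+=30
        H0 returns [30, 7]
        H1 returns [[30, 7]]
      branch[1] choose=0:
        emit(30) @ H0 ⇒ out+=30
        H0 returns [30, 5]
        H1 returns [[30, 5]]
  branch[1] choose=3:
    choose[2, 0] @ H1
      branch[0] choose=2:
        emit(23) @ H0 ⇒ out+=23
        H0 returns [23, 7]
        H1 returns [[23, 7]]
      branch[1] choose=0:
        emit(23) @ H0 ⇒ out+=23
        H0 returns [23, 5]
        H1 returns [[23, 5]]
= [[30, 7], [30, 5], [23, 7], [23, 5]]

Answer: 4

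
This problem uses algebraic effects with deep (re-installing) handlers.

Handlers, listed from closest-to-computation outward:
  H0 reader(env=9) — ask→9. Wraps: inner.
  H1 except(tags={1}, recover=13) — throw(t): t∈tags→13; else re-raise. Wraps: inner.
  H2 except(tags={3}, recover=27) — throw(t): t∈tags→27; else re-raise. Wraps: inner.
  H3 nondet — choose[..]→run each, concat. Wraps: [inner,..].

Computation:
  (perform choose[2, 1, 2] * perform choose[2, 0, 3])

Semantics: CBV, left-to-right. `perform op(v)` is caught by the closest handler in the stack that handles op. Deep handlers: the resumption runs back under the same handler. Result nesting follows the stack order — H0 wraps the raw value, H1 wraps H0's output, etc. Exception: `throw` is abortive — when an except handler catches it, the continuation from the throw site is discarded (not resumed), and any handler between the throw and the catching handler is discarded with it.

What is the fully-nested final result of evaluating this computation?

Answer: [4, 0, 6, 2, 0, 3, 4, 0, 6]

Evaluation trace:
choose[2, 1, 2] @ H3
  branch[0] choose=2:
    choose[2, 0, 3] @ H3
      branch[0] choose=2:
        H0 returns 4
        H1 returns 4
        H2 returns 4
        H3 returns [4]
      branch[1] choose=0:
        H0 returns 0
        H1 returns 0
        H2 returns 0
        H3 returns [0]
      branch[2] choose=3:
        H0 returns 6
        H1 returns 6
        H2 returns 6
        H3 returns [6]
  branch[1] choose=1:
    choose[2, 0, 3] @ H3
      branch[0] choose=2:
        H0 returns 2
        H1 returns 2
        H2 returns 2
        H3 returns [2]
      branch[1] choose=0:
        H0 returns 0
        H1 returns 0
        H2 returns 0
        H3 returns [0]
      branch[2] choose=3:
        H0 returns 3
        H1 returns 3
        H2 returns 3
        H3 returns [3]
  branch[2] choose=2:
    choose[2, 0, 3] @ H3
      branch[0] choose=2:
        H0 returns 4
        H1 returns 4
        H2 returns 4
        H3 returns [4]
      branch[1] choose=0:
        H0 returns 0
        H1 returns 0
        H2 returns 0
        H3 returns [0]
      branch[2] choose=3:
        H0 returns 6
        H1 returns 6
        H2 returns 6
        H3 returns [6]
= [4, 0, 6, 2, 0, 3, 4, 0, 6]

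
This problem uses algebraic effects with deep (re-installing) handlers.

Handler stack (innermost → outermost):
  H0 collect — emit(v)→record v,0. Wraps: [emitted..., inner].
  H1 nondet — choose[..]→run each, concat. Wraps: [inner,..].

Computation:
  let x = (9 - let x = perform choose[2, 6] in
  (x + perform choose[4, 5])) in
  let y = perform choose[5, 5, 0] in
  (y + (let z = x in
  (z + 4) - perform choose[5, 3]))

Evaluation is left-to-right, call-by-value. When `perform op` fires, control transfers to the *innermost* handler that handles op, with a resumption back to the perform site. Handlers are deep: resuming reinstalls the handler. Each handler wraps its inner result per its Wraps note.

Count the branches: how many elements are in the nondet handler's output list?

Answer: 24

Step-by-step:
choose[2, 6] @ H1
  branch[0] choose=2:
    choose[4, 5] @ H1
      branch[0] choose=4:
        choose[5, 5, 0] @ H1
          branch[0] choose=5:
            choose[5, 3] @ H1
              branch[0] choose=5:
                H0 returns [7]
                H1 returns [[7]]
              branch[1] choose=3:
                H0 returns [9]
                H1 returns [[9]]
          branch[1] choose=5:
            choose[5, 3] @ H1
              branch[0] choose=5:
                H0 returns [7]
                H1 returns [[7]]
              branch[1] choose=3:
                H0 returns [9]
                H1 returns [[9]]
          branch[2] choose=0:
            choose[5, 3] @ H1
              branch[0] choose=5:
                H0 returns [2]
                H1 returns [[2]]
              branch[1] choose=3:
                H0 returns [4]
                H1 returns [[4]]
      branch[1] choose=5:
        choose[5, 5, 0] @ H1
          branch[0] choose=5:
            choose[5, 3] @ H1
              branch[0] choose=5:
                H0 returns [6]
                H1 returns [[6]]
              branch[1] choose=3:
                H0 returns [8]
                H1 returns [[8]]
          branch[1] choose=5:
            choose[5, 3] @ H1
              branch[0] choose=5:
                H0 returns [6]
                H1 returns [[6]]
              branch[1] choose=3:
                H0 returns [8]
                H1 returns [[8]]
          branch[2] choose=0:
            choose[5, 3] @ H1
              branch[0] choose=5:
                H0 returns [1]
                H1 returns [[1]]
              branch[1] choose=3:
                H0 returns [3]
                H1 returns [[3]]
  branch[1] choose=6:
    choose[4, 5] @ H1
      branch[0] choose=4:
        choose[5, 5, 0] @ H1
          branch[0] choose=5:
            choose[5, 3] @ H1
              branch[0] choose=5:
                H0 returns [3]
                H1 returns [[3]]
              branch[1] choose=3:
                H0 returns [5]
                H1 returns [[5]]
          branch[1] choose=5:
            choose[5, 3] @ H1
              branch[0] choose=5:
                H0 returns [3]
                H1 returns [[3]]
              branch[1] choose=3:
                H0 returns [5]
                H1 returns [[5]]
          branch[2] choose=0:
            choose[5, 3] @ H1
              branch[0] choose=5:
                H0 returns [-2]
                H1 returns [[-2]]
              branch[1] choose=3:
                H0 returns [0]
                H1 returns [[0]]
      branch[1] choose=5:
        choose[5, 5, 0] @ H1
          branch[0] choose=5:
            choose[5, 3] @ H1
              branch[0] choose=5:
                H0 returns [2]
                H1 returns [[2]]
              branch[1] choose=3:
                H0 returns [4]
                H1 returns [[4]]
          branch[1] choose=5:
            choose[5, 3] @ H1
              branch[0] choose=5:
                H0 returns [2]
                H1 returns [[2]]
              branch[1] choose=3:
                H0 returns [4]
                H1 returns [[4]]
          branch[2] choose=0:
            choose[5, 3] @ H1
              branch[0] choose=5:
                H0 returns [-3]
                H1 returns [[-3]]
              branch[1] choose=3:
                H0 returns [-1]
                H1 returns [[-1]]
= [[7], [9], [7], [9], [2], [4], [6], [8], [6], [8], [1], [3], [3], [5], [3], [5], [-2], [0], [2], [4], [2], [4], [-3], [-1]]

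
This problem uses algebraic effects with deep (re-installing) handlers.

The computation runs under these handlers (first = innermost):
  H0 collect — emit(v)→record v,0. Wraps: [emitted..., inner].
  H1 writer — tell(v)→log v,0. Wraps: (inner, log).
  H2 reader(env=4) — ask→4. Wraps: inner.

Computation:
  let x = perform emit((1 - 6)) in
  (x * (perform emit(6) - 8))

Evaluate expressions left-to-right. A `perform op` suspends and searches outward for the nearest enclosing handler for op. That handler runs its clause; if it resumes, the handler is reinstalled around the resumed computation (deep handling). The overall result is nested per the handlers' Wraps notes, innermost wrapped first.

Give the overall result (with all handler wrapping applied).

Evaluation trace:
emit(-5) @ H0 ⇒ out+=-5
emit(6) @ H0 ⇒ out+=6
H0 returns [-5, 6, 0]
H1 returns ([-5, 6, 0], ())
H2 returns ([-5, 6, 0], ())
= ([-5, 6, 0], ())

Answer: ([-5, 6, 0], ())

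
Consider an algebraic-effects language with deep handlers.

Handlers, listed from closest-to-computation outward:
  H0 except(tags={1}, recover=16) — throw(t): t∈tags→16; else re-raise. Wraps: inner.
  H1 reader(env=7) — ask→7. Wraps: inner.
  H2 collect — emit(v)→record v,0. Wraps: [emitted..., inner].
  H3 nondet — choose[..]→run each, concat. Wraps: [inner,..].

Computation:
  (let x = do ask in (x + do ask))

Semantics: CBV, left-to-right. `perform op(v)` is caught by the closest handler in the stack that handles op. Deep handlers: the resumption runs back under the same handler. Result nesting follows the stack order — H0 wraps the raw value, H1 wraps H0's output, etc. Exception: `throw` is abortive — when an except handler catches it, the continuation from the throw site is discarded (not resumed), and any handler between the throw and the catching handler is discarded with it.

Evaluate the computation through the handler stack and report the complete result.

Answer: [[14]]

Step-by-step:
ask @ H1 ⇒ 7
ask @ H1 ⇒ 7
H0 returns 14
H1 returns 14
H2 returns [14]
H3 returns [[14]]
= [[14]]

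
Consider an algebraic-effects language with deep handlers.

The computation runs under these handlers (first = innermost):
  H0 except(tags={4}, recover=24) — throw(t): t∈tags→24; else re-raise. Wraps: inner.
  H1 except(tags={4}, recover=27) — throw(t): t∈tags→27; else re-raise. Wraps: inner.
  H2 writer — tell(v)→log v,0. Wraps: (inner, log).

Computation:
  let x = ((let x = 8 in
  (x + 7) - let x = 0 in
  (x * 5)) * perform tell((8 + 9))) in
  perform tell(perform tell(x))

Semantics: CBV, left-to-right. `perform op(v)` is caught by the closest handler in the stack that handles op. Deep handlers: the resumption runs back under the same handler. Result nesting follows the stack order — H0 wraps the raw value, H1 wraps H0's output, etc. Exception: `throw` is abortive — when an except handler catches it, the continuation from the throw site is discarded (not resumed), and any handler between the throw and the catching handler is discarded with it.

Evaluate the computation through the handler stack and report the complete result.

Answer: (0, (17, 0, 0))

Working:
tell(17) @ H2 ⇒ log+=17
tell(0) @ H2 ⇒ log+=0
tell(0) @ H2 ⇒ log+=0
H0 returns 0
H1 returns 0
H2 returns (0, (17, 0, 0))
= (0, (17, 0, 0))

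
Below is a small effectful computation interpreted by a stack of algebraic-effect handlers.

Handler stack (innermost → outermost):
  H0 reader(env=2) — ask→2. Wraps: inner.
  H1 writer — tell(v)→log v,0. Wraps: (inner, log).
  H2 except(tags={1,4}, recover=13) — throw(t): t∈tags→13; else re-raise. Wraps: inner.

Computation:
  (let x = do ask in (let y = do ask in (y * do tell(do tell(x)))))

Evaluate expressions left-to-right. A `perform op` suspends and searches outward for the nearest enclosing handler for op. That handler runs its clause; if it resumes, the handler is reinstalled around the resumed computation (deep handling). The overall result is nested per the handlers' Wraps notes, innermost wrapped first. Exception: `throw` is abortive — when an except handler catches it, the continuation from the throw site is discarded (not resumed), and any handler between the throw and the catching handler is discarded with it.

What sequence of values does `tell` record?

Answer: (2, 0)

Evaluation trace:
ask @ H0 ⇒ 2
ask @ H0 ⇒ 2
tell(2) @ H1 ⇒ log+=2
tell(0) @ H1 ⇒ log+=0
H0 returns 0
H1 returns (0, (2, 0))
H2 returns (0, (2, 0))
= (0, (2, 0))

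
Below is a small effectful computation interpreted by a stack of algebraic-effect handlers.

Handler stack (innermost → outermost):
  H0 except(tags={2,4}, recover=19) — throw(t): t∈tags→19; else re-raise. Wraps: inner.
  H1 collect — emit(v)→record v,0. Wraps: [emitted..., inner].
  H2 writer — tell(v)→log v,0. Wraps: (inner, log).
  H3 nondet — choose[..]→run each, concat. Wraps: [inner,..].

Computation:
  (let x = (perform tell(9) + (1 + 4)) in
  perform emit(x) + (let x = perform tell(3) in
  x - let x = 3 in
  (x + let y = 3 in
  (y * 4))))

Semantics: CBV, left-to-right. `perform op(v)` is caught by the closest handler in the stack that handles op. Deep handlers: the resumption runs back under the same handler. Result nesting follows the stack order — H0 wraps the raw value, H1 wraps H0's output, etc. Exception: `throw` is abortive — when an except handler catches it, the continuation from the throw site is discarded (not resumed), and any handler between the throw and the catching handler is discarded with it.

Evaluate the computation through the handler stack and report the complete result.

Step-by-step:
tell(9) @ H2 ⇒ log+=9
emit(5) @ H1 ⇒ out+=5
tell(3) @ H2 ⇒ log+=3
H0 returns -15
H1 returns [5, -15]
H2 returns ([5, -15], (9, 3))
H3 returns [([5, -15], (9, 3))]
= [([5, -15], (9, 3))]

Answer: [([5, -15], (9, 3))]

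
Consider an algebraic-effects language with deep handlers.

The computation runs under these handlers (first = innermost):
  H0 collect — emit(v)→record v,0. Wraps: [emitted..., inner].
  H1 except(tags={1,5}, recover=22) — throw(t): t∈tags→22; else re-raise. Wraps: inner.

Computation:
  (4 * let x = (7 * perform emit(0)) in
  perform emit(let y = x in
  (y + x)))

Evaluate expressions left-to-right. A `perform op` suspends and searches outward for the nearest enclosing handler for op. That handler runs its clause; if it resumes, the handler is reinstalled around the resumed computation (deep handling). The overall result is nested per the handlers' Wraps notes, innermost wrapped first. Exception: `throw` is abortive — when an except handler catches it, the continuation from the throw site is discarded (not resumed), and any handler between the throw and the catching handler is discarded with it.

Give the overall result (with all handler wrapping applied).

Answer: [0, 0, 0]

Working:
emit(0) @ H0 ⇒ out+=0
emit(0) @ H0 ⇒ out+=0
H0 returns [0, 0, 0]
H1 returns [0, 0, 0]
= [0, 0, 0]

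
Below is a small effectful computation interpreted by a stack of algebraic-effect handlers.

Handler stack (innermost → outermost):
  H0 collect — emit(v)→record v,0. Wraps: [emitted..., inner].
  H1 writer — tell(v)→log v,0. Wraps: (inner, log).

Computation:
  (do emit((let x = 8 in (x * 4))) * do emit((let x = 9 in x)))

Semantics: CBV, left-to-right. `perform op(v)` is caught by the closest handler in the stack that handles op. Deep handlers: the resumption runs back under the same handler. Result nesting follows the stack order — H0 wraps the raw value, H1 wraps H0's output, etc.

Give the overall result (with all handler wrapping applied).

Evaluation trace:
emit(32) @ H0 ⇒ out+=32
emit(9) @ H0 ⇒ out+=9
H0 returns [32, 9, 0]
H1 returns ([32, 9, 0], ())
= ([32, 9, 0], ())

Answer: ([32, 9, 0], ())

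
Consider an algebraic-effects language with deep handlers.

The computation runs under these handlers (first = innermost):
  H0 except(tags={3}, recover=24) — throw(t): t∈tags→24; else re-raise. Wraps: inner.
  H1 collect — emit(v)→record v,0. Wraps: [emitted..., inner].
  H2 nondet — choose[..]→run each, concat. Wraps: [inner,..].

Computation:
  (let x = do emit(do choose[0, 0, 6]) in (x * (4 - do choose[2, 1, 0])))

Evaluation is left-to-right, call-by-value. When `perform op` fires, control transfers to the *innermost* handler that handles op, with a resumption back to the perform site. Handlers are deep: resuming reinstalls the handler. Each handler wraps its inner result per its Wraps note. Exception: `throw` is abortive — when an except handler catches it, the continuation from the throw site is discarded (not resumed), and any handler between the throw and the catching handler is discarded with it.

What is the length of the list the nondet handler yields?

Answer: 9

Working:
choose[0, 0, 6] @ H2
  branch[0] choose=0:
    emit(0) @ H1 ⇒ out+=0
    choose[2, 1, 0] @ H2
      branch[0] choose=2:
        H0 returns 0
        H1 returns [0, 0]
        H2 returns [[0, 0]]
      branch[1] choose=1:
        H0 returns 0
        H1 returns [0, 0]
        H2 returns [[0, 0]]
      branch[2] choose=0:
        H0 returns 0
        H1 returns [0, 0]
        H2 returns [[0, 0]]
  branch[1] choose=0:
    emit(0) @ H1 ⇒ out+=0
    choose[2, 1, 0] @ H2
      branch[0] choose=2:
        H0 returns 0
        H1 returns [0, 0]
        H2 returns [[0, 0]]
      branch[1] choose=1:
        H0 returns 0
        H1 returns [0, 0]
        H2 returns [[0, 0]]
      branch[2] choose=0:
        H0 returns 0
        H1 returns [0, 0]
        H2 returns [[0, 0]]
  branch[2] choose=6:
    emit(6) @ H1 ⇒ out+=6
    choose[2, 1, 0] @ H2
      branch[0] choose=2:
        H0 returns 0
        H1 returns [6, 0]
        H2 returns [[6, 0]]
      branch[1] choose=1:
        H0 returns 0
        H1 returns [6, 0]
        H2 returns [[6, 0]]
      branch[2] choose=0:
        H0 returns 0
        H1 returns [6, 0]
        H2 returns [[6, 0]]
= [[0, 0], [0, 0], [0, 0], [0, 0], [0, 0], [0, 0], [6, 0], [6, 0], [6, 0]]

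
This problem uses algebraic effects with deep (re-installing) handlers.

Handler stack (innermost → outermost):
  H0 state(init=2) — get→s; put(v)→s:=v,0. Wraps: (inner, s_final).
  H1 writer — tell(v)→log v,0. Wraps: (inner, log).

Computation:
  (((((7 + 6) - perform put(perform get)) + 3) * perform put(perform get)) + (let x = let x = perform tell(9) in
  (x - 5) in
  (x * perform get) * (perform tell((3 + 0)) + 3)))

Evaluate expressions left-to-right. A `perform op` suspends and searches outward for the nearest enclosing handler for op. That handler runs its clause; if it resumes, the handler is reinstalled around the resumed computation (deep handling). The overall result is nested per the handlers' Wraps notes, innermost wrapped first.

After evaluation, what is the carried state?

Answer: 2

Step-by-step:
get @ H0 ⇒ 2
put(2) @ H0 ⇒ s:=2
get @ H0 ⇒ 2
put(2) @ H0 ⇒ s:=2
tell(9) @ H1 ⇒ log+=9
get @ H0 ⇒ 2
tell(3) @ H1 ⇒ log+=3
H0 returns (-30, 2)
H1 returns ((-30, 2), (9, 3))
= ((-30, 2), (9, 3))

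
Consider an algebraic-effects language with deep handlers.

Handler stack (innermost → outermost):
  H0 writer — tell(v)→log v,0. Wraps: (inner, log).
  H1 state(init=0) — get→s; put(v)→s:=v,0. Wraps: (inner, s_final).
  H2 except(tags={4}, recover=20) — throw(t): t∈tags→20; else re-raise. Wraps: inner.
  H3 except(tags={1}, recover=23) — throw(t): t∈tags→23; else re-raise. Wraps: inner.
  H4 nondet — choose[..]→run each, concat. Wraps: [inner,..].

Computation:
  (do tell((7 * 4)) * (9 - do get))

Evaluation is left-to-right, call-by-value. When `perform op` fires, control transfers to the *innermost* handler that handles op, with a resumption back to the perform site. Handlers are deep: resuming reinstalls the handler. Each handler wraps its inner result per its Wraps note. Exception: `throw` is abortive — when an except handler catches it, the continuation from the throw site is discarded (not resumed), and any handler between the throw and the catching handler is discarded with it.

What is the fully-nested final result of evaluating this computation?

Working:
tell(28) @ H0 ⇒ log+=28
get @ H1 ⇒ 0
H0 returns (0, (28))
H1 returns ((0, (28)), 0)
H2 returns ((0, (28)), 0)
H3 returns ((0, (28)), 0)
H4 returns [((0, (28)), 0)]
= [((0, (28)), 0)]

Answer: [((0, (28)), 0)]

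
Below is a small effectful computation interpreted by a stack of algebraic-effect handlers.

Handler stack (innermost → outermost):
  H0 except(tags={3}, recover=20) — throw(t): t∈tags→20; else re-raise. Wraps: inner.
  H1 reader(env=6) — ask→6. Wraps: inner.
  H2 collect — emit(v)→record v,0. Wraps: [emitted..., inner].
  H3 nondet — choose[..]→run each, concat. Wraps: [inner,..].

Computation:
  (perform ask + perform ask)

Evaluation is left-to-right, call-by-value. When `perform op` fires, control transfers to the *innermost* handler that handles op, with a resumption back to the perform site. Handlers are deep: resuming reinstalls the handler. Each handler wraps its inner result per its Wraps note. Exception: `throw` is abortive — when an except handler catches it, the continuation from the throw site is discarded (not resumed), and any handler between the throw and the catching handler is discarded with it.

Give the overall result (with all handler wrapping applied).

Step-by-step:
ask @ H1 ⇒ 6
ask @ H1 ⇒ 6
H0 returns 12
H1 returns 12
H2 returns [12]
H3 returns [[12]]
= [[12]]

Answer: [[12]]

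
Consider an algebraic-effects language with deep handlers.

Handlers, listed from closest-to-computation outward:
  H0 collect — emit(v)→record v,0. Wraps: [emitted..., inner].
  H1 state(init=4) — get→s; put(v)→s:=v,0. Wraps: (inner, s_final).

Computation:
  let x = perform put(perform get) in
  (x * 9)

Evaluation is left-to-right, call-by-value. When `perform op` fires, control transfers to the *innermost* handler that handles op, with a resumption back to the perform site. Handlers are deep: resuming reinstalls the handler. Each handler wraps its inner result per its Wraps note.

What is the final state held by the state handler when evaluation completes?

Step-by-step:
get @ H1 ⇒ 4
put(4) @ H1 ⇒ s:=4
H0 returns [0]
H1 returns ([0], 4)
= ([0], 4)

Answer: 4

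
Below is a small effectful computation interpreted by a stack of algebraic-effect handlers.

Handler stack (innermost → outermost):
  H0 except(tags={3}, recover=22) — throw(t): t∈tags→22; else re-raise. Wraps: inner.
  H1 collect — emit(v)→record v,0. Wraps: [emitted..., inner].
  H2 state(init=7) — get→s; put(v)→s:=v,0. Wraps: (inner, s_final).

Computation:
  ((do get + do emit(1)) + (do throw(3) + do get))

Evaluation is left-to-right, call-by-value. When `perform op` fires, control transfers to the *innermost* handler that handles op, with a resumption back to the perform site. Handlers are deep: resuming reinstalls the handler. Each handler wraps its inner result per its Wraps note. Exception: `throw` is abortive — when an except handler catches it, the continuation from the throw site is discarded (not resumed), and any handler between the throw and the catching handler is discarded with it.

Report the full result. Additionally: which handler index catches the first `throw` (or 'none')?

Working:
get @ H2 ⇒ 7
emit(1) @ H1 ⇒ out+=1
throw(3) @ H0 caught ⇒ 22
H1 returns [1, 22]
H2 returns ([1, 22], 7)
= ([1, 22], 7)

Answer: ([1, 22], 7) ; first throw caught by: H0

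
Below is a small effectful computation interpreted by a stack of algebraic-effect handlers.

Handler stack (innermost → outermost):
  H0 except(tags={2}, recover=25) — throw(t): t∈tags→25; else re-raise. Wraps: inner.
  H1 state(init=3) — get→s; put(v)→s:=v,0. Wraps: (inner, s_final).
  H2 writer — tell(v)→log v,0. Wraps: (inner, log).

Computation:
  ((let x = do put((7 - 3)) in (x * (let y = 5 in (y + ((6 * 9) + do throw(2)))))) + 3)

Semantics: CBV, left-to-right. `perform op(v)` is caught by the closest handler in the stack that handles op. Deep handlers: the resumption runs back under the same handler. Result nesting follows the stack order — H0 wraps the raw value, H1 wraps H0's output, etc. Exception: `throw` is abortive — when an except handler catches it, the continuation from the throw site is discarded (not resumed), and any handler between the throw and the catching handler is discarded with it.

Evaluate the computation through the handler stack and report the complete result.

Step-by-step:
put(4) @ H1 ⇒ s:=4
throw(2) @ H0 caught ⇒ 25
H1 returns (25, 4)
H2 returns ((25, 4), ())
= ((25, 4), ())

Answer: ((25, 4), ())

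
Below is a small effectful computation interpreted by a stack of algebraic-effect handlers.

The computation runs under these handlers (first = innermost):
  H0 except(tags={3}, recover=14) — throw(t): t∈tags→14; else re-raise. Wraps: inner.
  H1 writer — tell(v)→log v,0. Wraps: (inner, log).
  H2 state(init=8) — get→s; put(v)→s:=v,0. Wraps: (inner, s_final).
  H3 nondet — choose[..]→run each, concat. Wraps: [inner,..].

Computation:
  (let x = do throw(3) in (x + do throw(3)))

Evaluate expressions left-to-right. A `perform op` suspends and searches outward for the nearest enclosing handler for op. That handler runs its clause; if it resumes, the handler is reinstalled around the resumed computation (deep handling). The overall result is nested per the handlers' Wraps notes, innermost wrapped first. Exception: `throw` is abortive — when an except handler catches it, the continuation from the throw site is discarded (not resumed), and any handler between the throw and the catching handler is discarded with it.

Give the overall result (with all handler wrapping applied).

Step-by-step:
throw(3) @ H0 caught ⇒ 14
H1 returns (14, ())
H2 returns ((14, ()), 8)
H3 returns [((14, ()), 8)]
= [((14, ()), 8)]

Answer: [((14, ()), 8)]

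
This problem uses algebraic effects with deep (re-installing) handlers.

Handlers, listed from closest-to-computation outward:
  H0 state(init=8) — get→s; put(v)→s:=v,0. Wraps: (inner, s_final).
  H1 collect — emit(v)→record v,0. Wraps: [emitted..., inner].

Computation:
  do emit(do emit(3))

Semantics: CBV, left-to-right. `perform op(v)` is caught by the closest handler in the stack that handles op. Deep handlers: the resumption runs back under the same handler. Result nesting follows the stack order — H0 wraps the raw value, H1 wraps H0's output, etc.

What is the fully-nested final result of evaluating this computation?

Working:
emit(3) @ H1 ⇒ out+=3
emit(0) @ H1 ⇒ out+=0
H0 returns (0, 8)
H1 returns [3, 0, (0, 8)]
= [3, 0, (0, 8)]

Answer: [3, 0, (0, 8)]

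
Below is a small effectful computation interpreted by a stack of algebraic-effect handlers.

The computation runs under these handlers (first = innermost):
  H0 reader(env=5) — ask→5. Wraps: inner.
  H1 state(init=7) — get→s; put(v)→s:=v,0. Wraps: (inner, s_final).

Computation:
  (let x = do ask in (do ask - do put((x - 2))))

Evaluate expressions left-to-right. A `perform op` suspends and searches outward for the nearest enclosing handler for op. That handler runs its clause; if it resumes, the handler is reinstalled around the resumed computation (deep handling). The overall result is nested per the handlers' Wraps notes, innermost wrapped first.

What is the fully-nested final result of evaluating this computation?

Step-by-step:
ask @ H0 ⇒ 5
ask @ H0 ⇒ 5
put(3) @ H1 ⇒ s:=3
H0 returns 5
H1 returns (5, 3)
= (5, 3)

Answer: (5, 3)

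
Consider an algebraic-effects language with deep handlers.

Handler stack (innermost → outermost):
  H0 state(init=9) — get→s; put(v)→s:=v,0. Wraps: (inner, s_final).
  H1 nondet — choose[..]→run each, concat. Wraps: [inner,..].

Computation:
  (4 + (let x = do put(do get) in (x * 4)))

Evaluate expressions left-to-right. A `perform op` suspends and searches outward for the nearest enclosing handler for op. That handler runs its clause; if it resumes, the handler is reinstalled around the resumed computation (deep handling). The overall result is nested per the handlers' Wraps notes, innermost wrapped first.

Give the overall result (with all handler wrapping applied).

Evaluation trace:
get @ H0 ⇒ 9
put(9) @ H0 ⇒ s:=9
H0 returns (4, 9)
H1 returns [(4, 9)]
= [(4, 9)]

Answer: [(4, 9)]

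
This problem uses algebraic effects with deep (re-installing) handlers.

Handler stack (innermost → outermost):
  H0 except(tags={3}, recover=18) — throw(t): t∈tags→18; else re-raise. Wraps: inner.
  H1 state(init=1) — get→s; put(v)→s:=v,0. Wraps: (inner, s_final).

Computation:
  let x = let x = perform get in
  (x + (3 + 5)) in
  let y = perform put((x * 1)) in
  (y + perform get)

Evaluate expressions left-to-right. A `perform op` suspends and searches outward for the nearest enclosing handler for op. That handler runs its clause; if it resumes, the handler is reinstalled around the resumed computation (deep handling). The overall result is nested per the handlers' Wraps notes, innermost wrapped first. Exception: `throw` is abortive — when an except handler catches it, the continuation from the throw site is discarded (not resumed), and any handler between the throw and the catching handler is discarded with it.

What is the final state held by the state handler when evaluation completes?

Answer: 9

Step-by-step:
get @ H1 ⇒ 1
put(9) @ H1 ⇒ s:=9
get @ H1 ⇒ 9
H0 returns 9
H1 returns (9, 9)
= (9, 9)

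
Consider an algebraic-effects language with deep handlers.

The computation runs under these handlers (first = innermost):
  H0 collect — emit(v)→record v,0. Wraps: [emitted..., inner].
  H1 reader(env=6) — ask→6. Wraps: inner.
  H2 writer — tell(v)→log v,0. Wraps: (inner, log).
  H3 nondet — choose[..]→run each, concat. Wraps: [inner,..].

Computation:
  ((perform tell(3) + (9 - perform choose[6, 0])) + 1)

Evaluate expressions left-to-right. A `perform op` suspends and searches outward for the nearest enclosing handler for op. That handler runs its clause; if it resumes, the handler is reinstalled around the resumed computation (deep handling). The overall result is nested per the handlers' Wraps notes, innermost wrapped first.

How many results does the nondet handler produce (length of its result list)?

Step-by-step:
tell(3) @ H2 ⇒ log+=3
choose[6, 0] @ H3
  branch[0] choose=6:
    H0 returns [4]
    H1 returns [4]
    H2 returns ([4], (3))
    H3 returns [([4], (3))]
  branch[1] choose=0:
    H0 returns [10]
    H1 returns [10]
    H2 returns ([10], (3))
    H3 returns [([10], (3))]
= [([4], (3)), ([10], (3))]

Answer: 2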